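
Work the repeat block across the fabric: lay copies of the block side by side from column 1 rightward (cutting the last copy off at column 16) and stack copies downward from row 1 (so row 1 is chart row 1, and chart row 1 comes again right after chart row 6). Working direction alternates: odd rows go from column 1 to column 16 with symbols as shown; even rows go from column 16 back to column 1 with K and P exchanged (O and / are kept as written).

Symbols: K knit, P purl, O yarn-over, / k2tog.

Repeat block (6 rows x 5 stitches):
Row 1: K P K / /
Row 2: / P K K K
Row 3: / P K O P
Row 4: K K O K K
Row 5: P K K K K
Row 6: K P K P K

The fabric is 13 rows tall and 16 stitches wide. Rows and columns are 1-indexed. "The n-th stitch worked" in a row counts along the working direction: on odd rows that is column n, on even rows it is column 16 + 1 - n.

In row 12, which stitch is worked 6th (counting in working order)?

== STITCH ==
P

Derivation:
Row 12 uses chart row ((12-1) mod 6)+1 = 6. Row 12 is even, so WS.
Chart row 6 tiled across columns 1-16: K P K P K K P K P K K P K P K K
Wrong side: read the tiled row from column 16 down to 1 and exchange K with P (leave O, /).
Row 12 as worked: P P K P K P P K P K P P K P K P
The 6th stitch worked is P.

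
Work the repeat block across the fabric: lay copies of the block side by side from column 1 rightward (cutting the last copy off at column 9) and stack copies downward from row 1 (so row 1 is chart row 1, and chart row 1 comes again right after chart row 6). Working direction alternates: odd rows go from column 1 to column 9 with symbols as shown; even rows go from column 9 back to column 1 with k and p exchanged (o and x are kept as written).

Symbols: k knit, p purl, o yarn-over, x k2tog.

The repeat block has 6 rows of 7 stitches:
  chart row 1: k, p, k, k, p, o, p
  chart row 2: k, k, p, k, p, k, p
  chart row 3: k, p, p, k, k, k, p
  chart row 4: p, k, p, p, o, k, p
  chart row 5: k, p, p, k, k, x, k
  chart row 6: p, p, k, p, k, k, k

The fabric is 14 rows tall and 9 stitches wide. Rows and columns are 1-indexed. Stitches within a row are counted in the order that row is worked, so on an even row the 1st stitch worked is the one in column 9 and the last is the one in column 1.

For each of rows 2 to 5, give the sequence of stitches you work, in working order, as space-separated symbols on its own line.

Row 2: chart row 2, WS - tiled (columns 1-9): k k p k p k p k k; work from column 9 back to 1 with k<->p swapped.
Row 3: chart row 3, RS - tile across columns 1-9 and work as-is.
Row 4: chart row 4, WS - tiled (columns 1-9): p k p p o k p p k; work from column 9 back to 1 with k<->p swapped.
Row 5: chart row 5, RS - tile across columns 1-9 and work as-is.

Result:
p p k p k p k p p
k p p k k k p k p
p k k p o k k p k
k p p k k x k k p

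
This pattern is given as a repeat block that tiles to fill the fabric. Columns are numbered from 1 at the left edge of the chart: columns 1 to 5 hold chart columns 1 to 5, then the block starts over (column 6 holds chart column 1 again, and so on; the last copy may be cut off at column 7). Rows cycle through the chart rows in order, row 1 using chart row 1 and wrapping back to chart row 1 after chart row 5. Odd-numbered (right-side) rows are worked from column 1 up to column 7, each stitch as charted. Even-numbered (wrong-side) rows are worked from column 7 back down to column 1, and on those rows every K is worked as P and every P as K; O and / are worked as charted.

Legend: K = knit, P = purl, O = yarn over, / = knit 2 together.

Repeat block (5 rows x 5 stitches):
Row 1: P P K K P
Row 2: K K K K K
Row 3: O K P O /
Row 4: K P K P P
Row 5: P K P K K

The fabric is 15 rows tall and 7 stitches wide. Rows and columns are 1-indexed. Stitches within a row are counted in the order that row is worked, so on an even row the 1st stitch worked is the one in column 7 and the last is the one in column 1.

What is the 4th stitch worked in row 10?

== STITCH ==
P

Derivation:
Row 10 uses chart row ((10-1) mod 5)+1 = 5. Row 10 is even, so WS.
Chart row 5 tiled across columns 1-7: P K P K K P K
WS: work from column 7 back to column 1 (reverse the tiled row), swapping K<->P (O and / unchanged).
Row 10 as worked: P K P P K P K
The 4th stitch worked is P.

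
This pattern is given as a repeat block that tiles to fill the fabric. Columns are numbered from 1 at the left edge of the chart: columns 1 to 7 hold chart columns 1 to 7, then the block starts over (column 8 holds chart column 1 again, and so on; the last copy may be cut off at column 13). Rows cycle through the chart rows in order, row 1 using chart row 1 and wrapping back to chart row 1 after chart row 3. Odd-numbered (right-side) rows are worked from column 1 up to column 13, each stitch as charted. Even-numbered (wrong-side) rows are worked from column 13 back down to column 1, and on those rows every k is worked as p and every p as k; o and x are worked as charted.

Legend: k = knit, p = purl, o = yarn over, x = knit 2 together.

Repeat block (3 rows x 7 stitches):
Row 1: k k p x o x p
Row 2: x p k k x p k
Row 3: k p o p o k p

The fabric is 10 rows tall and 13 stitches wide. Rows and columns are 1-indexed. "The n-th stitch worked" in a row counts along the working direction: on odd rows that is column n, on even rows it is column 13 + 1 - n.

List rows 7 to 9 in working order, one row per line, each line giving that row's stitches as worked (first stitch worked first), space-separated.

Result:
k k p x o x p k k p x o x
k x p p k x p k x p p k x
k p o p o k p k p o p o k

Derivation:
Row 7: chart row 1, RS - tile across columns 1-13 and work as-is.
Row 8: chart row 2, WS - tiled (columns 1-13): x p k k x p k x p k k x p; work from column 13 back to 1 with k<->p swapped.
Row 9: chart row 3, RS - tile across columns 1-13 and work as-is.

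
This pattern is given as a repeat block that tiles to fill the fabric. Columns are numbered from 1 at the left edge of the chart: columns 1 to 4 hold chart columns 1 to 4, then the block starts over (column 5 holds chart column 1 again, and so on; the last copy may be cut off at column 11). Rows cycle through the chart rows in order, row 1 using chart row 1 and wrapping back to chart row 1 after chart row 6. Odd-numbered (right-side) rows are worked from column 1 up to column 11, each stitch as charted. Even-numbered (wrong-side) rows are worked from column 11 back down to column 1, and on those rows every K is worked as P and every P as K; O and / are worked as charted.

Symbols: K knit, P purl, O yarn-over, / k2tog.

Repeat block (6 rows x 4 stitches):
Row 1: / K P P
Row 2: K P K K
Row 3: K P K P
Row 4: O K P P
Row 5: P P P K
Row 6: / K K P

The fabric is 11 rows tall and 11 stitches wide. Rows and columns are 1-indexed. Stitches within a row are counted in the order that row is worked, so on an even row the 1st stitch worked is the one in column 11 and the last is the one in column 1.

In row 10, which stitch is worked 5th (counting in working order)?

Stitch:
K

Derivation:
Row 10 uses chart row ((10-1) mod 6)+1 = 4. Row 10 is even, so WS.
Chart row 4 tiled across columns 1-11: O K P P O K P P O K P
WS: work from column 11 back to column 1 (reverse the tiled row), swapping K<->P (O and / unchanged).
Row 10 as worked: K P O K K P O K K P O
Stitch 5 in working order -> K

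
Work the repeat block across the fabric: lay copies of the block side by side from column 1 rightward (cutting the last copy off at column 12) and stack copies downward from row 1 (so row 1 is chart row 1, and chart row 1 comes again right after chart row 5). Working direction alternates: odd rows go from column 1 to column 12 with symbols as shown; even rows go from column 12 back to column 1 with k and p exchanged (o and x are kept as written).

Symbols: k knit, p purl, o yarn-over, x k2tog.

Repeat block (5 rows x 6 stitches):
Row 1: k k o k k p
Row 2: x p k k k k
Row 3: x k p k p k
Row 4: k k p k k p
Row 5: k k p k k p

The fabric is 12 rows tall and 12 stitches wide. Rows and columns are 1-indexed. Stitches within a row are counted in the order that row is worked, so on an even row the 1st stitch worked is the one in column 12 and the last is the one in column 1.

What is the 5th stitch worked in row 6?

Row 6 uses chart row ((6-1) mod 5)+1 = 1. Row 6 is even, so WS.
Chart row 1 tiled across columns 1-12: k k o k k p k k o k k p
WS row: flip the tiled sequence (start at column 12) and apply k<->p; o and x stay.
Row 6 as worked: k p p o p p k p p o p p
Stitch 5 in working order -> p

Result:
p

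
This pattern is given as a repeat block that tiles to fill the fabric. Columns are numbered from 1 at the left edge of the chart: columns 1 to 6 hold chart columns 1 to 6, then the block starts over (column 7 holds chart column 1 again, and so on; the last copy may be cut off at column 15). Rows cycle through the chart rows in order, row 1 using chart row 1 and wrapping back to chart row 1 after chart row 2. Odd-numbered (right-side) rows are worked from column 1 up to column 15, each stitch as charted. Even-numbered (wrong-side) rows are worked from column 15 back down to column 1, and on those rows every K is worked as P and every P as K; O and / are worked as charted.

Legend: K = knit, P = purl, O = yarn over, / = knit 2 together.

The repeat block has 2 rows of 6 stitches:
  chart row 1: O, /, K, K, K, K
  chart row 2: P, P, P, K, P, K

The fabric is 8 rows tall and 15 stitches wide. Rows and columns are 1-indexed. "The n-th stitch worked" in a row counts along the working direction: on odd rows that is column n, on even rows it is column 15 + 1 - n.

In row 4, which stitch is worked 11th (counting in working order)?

Row 4 uses chart row ((4-1) mod 2)+1 = 2. Row 4 is even, so WS.
Chart row 2 tiled across columns 1-15: P P P K P K P P P K P K P P P
WS: work from column 15 back to column 1 (reverse the tiled row), swapping K<->P (O and / unchanged).
Row 4 as worked: K K K P K P K K K P K P K K K
Stitch 11 in working order -> K

Stitch:
K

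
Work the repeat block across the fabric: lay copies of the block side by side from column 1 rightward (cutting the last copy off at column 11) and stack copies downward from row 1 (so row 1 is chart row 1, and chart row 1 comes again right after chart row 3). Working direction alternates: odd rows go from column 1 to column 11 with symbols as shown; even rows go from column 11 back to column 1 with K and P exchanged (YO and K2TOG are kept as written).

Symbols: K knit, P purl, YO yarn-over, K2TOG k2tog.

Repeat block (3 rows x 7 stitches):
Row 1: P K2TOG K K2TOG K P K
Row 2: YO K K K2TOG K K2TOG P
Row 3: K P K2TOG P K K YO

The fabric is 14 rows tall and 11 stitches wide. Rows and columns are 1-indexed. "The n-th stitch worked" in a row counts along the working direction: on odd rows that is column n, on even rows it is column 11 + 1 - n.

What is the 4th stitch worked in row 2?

Row 2: (2-1) mod 3 = 1, so use chart row 2. Even row -> WS.
Chart row 2 tiled across columns 1-11: YO K K K2TOG K K2TOG P YO K K K2TOG
WS row: flip the tiled sequence (start at column 11) and apply K<->P; YO and K2TOG stay.
Row 2 as worked: K2TOG P P YO K K2TOG P K2TOG P P YO
Stitch 4 in working order -> YO

Stitch:
YO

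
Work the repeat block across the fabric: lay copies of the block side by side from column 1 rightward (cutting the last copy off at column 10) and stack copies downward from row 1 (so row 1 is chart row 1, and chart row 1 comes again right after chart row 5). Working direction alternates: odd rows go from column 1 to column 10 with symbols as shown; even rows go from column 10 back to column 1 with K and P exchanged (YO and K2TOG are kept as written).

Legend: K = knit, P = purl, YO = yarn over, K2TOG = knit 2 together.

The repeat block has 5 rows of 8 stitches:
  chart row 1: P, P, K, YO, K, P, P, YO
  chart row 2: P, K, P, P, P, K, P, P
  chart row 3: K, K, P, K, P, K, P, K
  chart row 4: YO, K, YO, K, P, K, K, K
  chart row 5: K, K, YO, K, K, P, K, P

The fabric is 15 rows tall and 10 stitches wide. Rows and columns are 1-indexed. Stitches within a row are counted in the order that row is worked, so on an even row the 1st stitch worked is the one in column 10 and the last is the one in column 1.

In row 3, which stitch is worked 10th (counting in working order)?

== STITCH ==
K

Derivation:
For row 3: chart row = ((3-1) mod 5) + 1 = 3; this is a RS (odd) row.
Chart row 3 tiled across columns 1-10: K K P K P K P K K K
Right side: take the tiled row as-is (worked left to right from column 1).
The 10th stitch worked is K.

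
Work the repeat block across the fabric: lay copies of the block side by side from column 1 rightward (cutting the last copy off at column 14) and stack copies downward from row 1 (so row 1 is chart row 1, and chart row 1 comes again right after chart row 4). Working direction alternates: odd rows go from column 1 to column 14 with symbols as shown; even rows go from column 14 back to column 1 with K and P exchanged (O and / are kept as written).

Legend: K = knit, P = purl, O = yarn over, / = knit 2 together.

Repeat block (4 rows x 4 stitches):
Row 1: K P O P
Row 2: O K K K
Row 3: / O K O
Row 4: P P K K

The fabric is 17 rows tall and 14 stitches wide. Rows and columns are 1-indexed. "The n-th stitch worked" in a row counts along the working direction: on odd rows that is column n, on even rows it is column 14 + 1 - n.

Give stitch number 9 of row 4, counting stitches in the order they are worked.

== STITCH ==
K

Derivation:
Row 4 uses chart row ((4-1) mod 4)+1 = 4. Row 4 is even, so WS.
Chart row 4 tiled across columns 1-14: P P K K P P K K P P K K P P
WS: work from column 14 back to column 1 (reverse the tiled row), swapping K<->P (O and / unchanged).
Row 4 as worked: K K P P K K P P K K P P K K
Counting 9 along the worked row gives K.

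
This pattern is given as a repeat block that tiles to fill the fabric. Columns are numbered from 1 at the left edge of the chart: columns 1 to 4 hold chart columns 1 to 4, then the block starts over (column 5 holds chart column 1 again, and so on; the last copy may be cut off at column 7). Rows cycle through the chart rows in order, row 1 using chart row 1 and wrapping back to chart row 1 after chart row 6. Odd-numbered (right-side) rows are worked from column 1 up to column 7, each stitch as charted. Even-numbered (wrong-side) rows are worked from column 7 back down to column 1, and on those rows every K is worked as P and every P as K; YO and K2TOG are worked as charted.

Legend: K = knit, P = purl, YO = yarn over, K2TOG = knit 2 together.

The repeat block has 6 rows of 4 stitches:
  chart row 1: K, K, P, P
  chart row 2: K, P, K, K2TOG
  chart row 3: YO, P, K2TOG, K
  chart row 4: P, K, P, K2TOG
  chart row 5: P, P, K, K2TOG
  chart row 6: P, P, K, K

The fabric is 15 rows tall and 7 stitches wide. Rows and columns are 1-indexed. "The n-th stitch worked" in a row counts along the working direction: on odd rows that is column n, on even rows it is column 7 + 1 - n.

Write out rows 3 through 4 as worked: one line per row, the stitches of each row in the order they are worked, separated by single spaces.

Row 3: chart row 3, RS - tile across columns 1-7 and work as-is.
Row 4: chart row 4, WS - tiled (columns 1-7): P K P K2TOG P K P; work from column 7 back to 1 with K<->P swapped.

== ROWS AS WORKED ==
YO P K2TOG K YO P K2TOG
K P K K2TOG K P K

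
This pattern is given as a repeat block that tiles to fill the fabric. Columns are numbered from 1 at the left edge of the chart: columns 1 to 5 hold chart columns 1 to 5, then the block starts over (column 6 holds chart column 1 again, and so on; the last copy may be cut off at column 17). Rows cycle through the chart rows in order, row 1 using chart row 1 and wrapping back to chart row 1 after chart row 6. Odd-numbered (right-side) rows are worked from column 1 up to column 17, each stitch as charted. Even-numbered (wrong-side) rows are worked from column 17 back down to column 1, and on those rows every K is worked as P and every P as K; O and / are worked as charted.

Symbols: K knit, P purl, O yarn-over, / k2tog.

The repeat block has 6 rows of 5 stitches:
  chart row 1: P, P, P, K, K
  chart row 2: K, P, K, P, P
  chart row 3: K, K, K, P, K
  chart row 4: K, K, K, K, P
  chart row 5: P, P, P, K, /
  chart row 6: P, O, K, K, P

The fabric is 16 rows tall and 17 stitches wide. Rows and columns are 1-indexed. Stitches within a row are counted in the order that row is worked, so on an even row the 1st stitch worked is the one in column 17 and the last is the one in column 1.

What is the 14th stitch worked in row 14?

For row 14: chart row = ((14-1) mod 6) + 1 = 2; this is a WS (even) row.
Chart row 2 tiled across columns 1-17: K P K P P K P K P P K P K P P K P
WS row: flip the tiled sequence (start at column 17) and apply K<->P; O and / stay.
Row 14 as worked: K P K K P K P K K P K P K K P K P
The 14th stitch worked is K.

Stitch:
K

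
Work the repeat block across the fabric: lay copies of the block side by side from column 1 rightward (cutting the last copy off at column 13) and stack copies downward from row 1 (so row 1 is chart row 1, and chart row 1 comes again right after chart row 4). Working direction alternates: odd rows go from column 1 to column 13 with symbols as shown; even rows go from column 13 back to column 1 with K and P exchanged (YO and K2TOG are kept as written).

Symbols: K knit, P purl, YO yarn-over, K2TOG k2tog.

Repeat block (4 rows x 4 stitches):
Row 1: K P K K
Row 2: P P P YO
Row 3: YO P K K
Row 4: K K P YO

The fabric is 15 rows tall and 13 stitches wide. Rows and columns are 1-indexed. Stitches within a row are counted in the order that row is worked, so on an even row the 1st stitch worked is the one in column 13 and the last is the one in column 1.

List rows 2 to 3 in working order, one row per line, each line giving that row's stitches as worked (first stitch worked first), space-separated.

== ROWS AS WORKED ==
K YO K K K YO K K K YO K K K
YO P K K YO P K K YO P K K YO

Derivation:
Row 2: chart row 2, WS - tiled (columns 1-13): P P P YO P P P YO P P P YO P; work from column 13 back to 1 with K<->P swapped.
Row 3: chart row 3, RS - tile across columns 1-13 and work as-is.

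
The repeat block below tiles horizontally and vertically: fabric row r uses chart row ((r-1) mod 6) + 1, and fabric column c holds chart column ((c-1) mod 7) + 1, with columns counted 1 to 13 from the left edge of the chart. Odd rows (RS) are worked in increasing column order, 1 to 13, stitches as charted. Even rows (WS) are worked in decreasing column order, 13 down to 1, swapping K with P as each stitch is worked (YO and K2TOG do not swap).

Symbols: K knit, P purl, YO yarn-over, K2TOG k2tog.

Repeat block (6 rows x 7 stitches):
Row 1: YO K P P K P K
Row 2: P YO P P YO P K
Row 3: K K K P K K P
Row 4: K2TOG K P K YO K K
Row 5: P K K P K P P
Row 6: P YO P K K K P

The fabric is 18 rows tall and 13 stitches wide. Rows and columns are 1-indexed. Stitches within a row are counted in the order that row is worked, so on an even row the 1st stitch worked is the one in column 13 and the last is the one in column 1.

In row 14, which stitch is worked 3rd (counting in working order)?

== STITCH ==
K

Derivation:
Row 14 uses chart row ((14-1) mod 6)+1 = 2. Row 14 is even, so WS.
Chart row 2 tiled across columns 1-13: P YO P P YO P K P YO P P YO P
Wrong side: read the tiled row from column 13 down to 1 and exchange K with P (leave YO, K2TOG).
Row 14 as worked: K YO K K YO K P K YO K K YO K
Counting 3 along the worked row gives K.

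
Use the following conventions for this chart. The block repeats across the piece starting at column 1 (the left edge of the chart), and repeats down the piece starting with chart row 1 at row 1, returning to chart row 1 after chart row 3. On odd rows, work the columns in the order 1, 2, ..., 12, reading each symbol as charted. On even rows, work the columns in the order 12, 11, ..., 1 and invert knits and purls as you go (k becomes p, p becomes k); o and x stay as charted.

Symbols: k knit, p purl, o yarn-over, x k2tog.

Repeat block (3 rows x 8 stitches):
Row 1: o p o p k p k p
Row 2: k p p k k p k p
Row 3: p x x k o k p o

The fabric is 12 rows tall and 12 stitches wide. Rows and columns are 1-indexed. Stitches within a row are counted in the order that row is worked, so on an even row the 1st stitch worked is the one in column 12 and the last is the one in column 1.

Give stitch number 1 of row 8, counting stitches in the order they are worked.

Stitch:
p

Derivation:
For row 8: chart row = ((8-1) mod 3) + 1 = 2; this is a WS (even) row.
Chart row 2 tiled across columns 1-12: k p p k k p k p k p p k
WS row: flip the tiled sequence (start at column 12) and apply k<->p; o and x stay.
Row 8 as worked: p k k p k p k p p k k p
Stitch 1 in working order -> p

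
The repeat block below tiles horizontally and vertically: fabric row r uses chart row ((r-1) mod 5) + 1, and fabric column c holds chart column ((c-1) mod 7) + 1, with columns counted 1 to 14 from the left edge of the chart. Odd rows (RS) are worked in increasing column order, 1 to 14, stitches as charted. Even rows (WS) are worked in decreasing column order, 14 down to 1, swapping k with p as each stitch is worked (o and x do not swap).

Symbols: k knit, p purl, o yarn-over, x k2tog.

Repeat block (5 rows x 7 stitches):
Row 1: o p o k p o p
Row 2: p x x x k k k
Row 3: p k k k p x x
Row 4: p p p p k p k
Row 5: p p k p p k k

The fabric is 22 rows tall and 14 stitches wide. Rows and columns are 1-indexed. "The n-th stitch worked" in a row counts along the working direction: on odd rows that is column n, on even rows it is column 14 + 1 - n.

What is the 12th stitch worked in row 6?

Result:
o

Derivation:
Row 6: (6-1) mod 5 = 0, so use chart row 1. Even row -> WS.
Chart row 1 tiled across columns 1-14: o p o k p o p o p o k p o p
WS row: flip the tiled sequence (start at column 14) and apply k<->p; o and x stay.
Row 6 as worked: k o k p o k o k o k p o k o
Counting 12 along the worked row gives o.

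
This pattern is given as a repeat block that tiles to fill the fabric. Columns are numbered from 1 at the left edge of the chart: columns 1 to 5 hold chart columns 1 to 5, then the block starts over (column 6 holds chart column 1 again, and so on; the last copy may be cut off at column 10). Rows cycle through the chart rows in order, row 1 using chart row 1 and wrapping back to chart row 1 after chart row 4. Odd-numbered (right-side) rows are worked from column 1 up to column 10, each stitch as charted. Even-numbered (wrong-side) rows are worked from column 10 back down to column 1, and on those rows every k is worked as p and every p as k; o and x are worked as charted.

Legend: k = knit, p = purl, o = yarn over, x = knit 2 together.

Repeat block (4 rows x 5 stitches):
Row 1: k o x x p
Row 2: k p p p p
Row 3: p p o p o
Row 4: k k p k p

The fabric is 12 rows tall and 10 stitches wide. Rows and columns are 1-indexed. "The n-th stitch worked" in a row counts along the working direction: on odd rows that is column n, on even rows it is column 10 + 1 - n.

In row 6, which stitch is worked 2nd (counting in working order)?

Row 6: (6-1) mod 4 = 1, so use chart row 2. Even row -> WS.
Chart row 2 tiled across columns 1-10: k p p p p k p p p p
Wrong side: read the tiled row from column 10 down to 1 and exchange k with p (leave o, x).
Row 6 as worked: k k k k p k k k k p
The 2nd stitch worked is k.

== STITCH ==
k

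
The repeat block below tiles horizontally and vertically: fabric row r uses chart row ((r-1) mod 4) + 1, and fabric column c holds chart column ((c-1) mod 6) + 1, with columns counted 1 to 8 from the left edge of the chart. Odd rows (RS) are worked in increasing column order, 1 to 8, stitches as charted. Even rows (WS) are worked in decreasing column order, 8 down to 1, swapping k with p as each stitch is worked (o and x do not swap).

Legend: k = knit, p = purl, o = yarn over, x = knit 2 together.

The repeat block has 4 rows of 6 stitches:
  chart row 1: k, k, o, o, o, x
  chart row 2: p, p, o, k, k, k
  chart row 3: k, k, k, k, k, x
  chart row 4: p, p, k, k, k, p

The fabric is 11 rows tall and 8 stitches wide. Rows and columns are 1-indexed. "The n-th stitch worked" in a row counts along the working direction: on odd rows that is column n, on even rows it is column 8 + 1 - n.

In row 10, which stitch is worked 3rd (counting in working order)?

Row 10: (10-1) mod 4 = 1, so use chart row 2. Even row -> WS.
Chart row 2 tiled across columns 1-8: p p o k k k p p
WS row: flip the tiled sequence (start at column 8) and apply k<->p; o and x stay.
Row 10 as worked: k k p p p o k k
Counting 3 along the worked row gives p.

Result:
p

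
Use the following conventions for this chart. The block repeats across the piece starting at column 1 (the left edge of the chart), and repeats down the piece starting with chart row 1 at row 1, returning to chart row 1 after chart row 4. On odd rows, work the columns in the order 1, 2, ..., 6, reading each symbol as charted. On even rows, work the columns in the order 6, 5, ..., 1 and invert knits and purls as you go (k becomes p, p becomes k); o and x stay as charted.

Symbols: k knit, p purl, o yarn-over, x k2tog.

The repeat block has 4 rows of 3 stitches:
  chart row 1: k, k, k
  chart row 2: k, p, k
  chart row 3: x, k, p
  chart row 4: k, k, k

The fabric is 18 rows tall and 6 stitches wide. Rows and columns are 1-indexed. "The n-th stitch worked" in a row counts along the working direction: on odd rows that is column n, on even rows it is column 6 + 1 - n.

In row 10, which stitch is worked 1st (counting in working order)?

For row 10: chart row = ((10-1) mod 4) + 1 = 2; this is a WS (even) row.
Chart row 2 tiled across columns 1-6: k p k k p k
WS row: flip the tiled sequence (start at column 6) and apply k<->p; o and x stay.
Row 10 as worked: p k p p k p
Stitch 1 in working order -> p

== STITCH ==
p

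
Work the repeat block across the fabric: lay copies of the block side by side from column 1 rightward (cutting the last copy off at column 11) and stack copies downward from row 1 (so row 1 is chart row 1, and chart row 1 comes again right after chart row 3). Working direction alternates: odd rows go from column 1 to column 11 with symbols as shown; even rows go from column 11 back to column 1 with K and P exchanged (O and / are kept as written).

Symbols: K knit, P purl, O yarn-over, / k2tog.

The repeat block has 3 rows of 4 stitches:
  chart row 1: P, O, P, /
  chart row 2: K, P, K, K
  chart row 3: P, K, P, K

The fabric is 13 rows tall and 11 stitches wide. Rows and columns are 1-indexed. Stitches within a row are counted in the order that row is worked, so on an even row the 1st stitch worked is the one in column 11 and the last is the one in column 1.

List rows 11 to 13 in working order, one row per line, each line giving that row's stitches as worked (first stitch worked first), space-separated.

Row 11: chart row 2, RS - tile across columns 1-11 and work as-is.
Row 12: chart row 3, WS - tiled (columns 1-11): P K P K P K P K P K P; work from column 11 back to 1 with K<->P swapped.
Row 13: chart row 1, RS - tile across columns 1-11 and work as-is.

Result:
K P K K K P K K K P K
K P K P K P K P K P K
P O P / P O P / P O P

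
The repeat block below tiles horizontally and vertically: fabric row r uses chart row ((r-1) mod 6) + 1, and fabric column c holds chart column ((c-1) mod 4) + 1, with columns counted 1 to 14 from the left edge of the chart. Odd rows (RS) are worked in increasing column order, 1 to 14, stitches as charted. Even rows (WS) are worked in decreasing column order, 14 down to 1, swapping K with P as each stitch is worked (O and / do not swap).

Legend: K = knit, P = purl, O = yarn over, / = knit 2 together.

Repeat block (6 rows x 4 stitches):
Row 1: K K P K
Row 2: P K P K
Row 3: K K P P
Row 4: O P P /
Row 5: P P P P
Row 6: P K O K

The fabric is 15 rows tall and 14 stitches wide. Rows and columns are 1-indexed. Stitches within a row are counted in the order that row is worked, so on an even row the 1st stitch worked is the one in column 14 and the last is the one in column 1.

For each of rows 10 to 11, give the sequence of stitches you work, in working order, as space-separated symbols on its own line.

Result:
K O / K K O / K K O / K K O
P P P P P P P P P P P P P P

Derivation:
Row 10: chart row 4, WS - tiled (columns 1-14): O P P / O P P / O P P / O P; work from column 14 back to 1 with K<->P swapped.
Row 11: chart row 5, RS - tile across columns 1-14 and work as-is.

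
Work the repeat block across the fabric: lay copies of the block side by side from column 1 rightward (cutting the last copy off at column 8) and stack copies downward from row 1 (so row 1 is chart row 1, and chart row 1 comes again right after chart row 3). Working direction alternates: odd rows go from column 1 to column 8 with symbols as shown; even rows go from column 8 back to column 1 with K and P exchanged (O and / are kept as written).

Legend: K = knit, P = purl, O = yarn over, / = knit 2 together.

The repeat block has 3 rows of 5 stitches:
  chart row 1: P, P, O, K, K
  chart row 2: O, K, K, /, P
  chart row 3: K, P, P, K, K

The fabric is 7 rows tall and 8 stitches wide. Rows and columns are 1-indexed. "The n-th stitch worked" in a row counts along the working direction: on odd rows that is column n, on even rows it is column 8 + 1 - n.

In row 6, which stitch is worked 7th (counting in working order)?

Row 6: (6-1) mod 3 = 2, so use chart row 3. Even row -> WS.
Chart row 3 tiled across columns 1-8: K P P K K K P P
WS: work from column 8 back to column 1 (reverse the tiled row), swapping K<->P (O and / unchanged).
Row 6 as worked: K K P P P K K P
Counting 7 along the worked row gives K.

Stitch:
K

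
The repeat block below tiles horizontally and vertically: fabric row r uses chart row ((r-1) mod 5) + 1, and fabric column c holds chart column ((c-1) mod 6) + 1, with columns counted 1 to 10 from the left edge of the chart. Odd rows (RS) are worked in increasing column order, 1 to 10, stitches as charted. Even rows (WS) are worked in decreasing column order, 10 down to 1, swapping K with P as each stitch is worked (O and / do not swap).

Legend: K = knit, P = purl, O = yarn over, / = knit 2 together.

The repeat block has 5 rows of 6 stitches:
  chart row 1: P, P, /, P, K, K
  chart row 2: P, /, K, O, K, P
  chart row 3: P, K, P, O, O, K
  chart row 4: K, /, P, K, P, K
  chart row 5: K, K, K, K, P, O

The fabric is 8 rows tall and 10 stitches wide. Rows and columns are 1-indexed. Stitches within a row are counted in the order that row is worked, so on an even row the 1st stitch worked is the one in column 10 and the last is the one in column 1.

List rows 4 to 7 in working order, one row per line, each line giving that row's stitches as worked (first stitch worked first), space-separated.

== ROWS AS WORKED ==
P K / P P K P K / P
K K K K P O K K K K
K / K K P P K / K K
P / K O K P P / K O

Derivation:
Row 4: chart row 4, WS - tiled (columns 1-10): K / P K P K K / P K; work from column 10 back to 1 with K<->P swapped.
Row 5: chart row 5, RS - tile across columns 1-10 and work as-is.
Row 6: chart row 1, WS - tiled (columns 1-10): P P / P K K P P / P; work from column 10 back to 1 with K<->P swapped.
Row 7: chart row 2, RS - tile across columns 1-10 and work as-is.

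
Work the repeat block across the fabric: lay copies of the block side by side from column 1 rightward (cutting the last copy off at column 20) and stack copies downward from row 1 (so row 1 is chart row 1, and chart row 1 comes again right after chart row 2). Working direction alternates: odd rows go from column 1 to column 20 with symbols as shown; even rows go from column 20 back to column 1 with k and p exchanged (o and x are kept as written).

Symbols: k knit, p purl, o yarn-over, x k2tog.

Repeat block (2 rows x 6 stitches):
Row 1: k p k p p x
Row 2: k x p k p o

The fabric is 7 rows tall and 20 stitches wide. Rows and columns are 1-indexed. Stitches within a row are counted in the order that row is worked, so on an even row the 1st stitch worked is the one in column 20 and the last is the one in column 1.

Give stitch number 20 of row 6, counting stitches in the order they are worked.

Result:
p

Derivation:
Row 6: (6-1) mod 2 = 1, so use chart row 2. Even row -> WS.
Chart row 2 tiled across columns 1-20: k x p k p o k x p k p o k x p k p o k x
Wrong side: read the tiled row from column 20 down to 1 and exchange k with p (leave o, x).
Row 6 as worked: x p o k p k x p o k p k x p o k p k x p
Stitch 20 in working order -> p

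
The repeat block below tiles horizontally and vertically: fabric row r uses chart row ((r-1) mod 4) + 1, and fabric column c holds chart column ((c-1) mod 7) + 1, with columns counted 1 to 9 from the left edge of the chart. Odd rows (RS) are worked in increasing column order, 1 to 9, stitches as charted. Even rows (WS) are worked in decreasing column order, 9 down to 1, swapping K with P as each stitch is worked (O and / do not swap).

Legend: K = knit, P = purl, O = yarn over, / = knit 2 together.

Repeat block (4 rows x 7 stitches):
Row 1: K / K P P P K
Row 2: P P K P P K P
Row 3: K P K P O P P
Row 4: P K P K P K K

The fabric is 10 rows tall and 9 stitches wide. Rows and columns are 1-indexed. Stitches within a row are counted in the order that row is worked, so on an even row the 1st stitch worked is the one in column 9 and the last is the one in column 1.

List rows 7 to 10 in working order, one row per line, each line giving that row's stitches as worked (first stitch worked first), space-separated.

== ROWS AS WORKED ==
K P K P O P P K P
P K P P K P K P K
K / K P P P K K /
K K K P K K P K K

Derivation:
Row 7: chart row 3, RS - tile across columns 1-9 and work as-is.
Row 8: chart row 4, WS - tiled (columns 1-9): P K P K P K K P K; work from column 9 back to 1 with K<->P swapped.
Row 9: chart row 1, RS - tile across columns 1-9 and work as-is.
Row 10: chart row 2, WS - tiled (columns 1-9): P P K P P K P P P; work from column 9 back to 1 with K<->P swapped.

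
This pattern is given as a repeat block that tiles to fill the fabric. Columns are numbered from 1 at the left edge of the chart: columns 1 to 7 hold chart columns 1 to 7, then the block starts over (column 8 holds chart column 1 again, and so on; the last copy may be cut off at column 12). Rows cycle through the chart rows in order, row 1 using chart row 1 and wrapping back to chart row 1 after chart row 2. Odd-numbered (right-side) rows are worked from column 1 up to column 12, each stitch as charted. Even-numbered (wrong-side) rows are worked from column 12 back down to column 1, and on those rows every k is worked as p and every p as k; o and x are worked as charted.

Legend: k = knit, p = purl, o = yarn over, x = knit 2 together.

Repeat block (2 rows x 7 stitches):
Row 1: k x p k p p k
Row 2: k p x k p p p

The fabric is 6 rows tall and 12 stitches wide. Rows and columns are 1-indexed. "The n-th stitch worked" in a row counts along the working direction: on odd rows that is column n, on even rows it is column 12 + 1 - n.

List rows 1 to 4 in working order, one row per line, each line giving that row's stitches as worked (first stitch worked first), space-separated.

Row 1: chart row 1, RS - tile across columns 1-12 and work as-is.
Row 2: chart row 2, WS - tiled (columns 1-12): k p x k p p p k p x k p; work from column 12 back to 1 with k<->p swapped.
Row 3: chart row 1, RS - tile across columns 1-12 and work as-is.
Row 4: chart row 2, WS - tiled (columns 1-12): k p x k p p p k p x k p; work from column 12 back to 1 with k<->p swapped.

Rows as worked:
k x p k p p k k x p k p
k p x k p k k k p x k p
k x p k p p k k x p k p
k p x k p k k k p x k p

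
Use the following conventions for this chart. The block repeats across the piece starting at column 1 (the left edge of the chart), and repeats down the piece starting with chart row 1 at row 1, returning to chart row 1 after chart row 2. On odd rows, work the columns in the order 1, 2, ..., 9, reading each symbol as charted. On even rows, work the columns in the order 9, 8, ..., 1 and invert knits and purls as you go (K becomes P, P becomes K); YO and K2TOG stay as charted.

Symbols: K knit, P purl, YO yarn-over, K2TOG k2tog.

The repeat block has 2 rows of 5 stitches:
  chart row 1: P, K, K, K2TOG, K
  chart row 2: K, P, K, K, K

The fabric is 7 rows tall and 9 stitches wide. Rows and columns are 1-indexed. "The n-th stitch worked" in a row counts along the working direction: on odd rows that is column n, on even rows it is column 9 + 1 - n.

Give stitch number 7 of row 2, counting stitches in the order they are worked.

Row 2: (2-1) mod 2 = 1, so use chart row 2. Even row -> WS.
Chart row 2 tiled across columns 1-9: K P K K K K P K K
Wrong side: read the tiled row from column 9 down to 1 and exchange K with P (leave YO, K2TOG).
Row 2 as worked: P P K P P P P K P
Stitch 7 in working order -> P

Result:
P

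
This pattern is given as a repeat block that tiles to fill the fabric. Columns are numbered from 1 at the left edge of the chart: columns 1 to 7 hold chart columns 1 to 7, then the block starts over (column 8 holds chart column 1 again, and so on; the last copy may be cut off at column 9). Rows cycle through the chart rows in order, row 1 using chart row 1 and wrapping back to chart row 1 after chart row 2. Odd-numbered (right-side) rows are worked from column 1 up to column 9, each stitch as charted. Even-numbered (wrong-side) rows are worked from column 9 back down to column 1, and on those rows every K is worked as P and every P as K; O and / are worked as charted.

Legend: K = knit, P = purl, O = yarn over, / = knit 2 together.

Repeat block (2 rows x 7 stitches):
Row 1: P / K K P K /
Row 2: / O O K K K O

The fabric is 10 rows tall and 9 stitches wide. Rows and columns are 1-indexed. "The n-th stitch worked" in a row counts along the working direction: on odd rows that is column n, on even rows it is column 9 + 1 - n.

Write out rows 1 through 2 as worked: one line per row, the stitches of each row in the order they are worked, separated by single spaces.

Row 1: chart row 1, RS - tile across columns 1-9 and work as-is.
Row 2: chart row 2, WS - tiled (columns 1-9): / O O K K K O / O; work from column 9 back to 1 with K<->P swapped.

Rows as worked:
P / K K P K / P /
O / O P P P O O /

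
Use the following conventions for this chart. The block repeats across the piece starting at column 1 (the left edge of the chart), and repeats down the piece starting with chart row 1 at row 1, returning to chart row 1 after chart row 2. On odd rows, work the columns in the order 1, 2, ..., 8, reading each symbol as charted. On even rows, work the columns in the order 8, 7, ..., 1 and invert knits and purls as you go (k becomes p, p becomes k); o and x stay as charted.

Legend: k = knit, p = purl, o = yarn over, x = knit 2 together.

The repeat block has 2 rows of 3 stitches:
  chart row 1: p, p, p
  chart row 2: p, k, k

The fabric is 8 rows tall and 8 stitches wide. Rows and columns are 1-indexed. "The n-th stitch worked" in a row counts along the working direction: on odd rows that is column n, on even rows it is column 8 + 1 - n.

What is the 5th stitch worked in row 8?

== STITCH ==
k

Derivation:
For row 8: chart row = ((8-1) mod 2) + 1 = 2; this is a WS (even) row.
Chart row 2 tiled across columns 1-8: p k k p k k p k
WS row: flip the tiled sequence (start at column 8) and apply k<->p; o and x stay.
Row 8 as worked: p k p p k p p k
The 5th stitch worked is k.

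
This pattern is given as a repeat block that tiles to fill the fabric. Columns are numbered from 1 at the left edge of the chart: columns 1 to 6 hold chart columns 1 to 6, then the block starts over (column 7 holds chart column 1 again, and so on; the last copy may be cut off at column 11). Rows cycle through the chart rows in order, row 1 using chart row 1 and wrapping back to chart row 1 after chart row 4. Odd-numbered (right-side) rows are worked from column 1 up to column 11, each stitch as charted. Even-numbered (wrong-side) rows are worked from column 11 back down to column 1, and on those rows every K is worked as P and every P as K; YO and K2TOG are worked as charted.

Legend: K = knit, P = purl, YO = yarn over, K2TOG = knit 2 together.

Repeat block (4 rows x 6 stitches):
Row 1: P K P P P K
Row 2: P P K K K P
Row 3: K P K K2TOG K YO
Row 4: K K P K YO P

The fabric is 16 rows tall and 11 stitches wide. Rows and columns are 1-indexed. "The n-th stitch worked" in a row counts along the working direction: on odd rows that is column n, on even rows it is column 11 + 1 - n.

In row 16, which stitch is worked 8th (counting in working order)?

Stitch:
P

Derivation:
Row 16 uses chart row ((16-1) mod 4)+1 = 4. Row 16 is even, so WS.
Chart row 4 tiled across columns 1-11: K K P K YO P K K P K YO
WS row: flip the tiled sequence (start at column 11) and apply K<->P; YO and K2TOG stay.
Row 16 as worked: YO P K P P K YO P K P P
The 8th stitch worked is P.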